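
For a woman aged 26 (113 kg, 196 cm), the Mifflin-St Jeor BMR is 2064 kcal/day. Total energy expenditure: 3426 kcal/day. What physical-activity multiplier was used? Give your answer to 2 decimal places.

1.66

Activity factor = TEE ÷ BMR = 3426 ÷ 2064 = 1.66.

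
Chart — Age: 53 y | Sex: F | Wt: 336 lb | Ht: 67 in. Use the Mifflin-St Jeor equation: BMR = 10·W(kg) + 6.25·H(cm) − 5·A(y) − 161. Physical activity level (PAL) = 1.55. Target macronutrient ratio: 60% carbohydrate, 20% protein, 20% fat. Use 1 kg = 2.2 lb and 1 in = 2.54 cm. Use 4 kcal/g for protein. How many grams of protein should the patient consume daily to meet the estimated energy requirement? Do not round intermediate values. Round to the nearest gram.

168 g/day

Convert to metric: weight = 336 ÷ 2.2 = 152.7273 kg; height = 67 × 2.54 = 170.18 cm.
Mifflin-St Jeor (female): BMR = 10(152.7273) + 6.25(170.18) − 5(53) − 161 = 1527.2727 + 1063.625 − 265 − 161 = 2164.8977 kcal/day.
TEE = 2164.8977 × 1.55 = 3355.5915 kcal/day.
Protein energy = 20% × 3355.5915 = 671.1183 kcal.
Protein = 671.1183 ÷ 4 kcal/g = 167.7796 g.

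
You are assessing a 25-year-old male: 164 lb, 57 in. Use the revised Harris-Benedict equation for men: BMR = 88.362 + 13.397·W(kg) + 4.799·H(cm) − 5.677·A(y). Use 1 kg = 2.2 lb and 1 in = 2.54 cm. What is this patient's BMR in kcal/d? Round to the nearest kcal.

1640 kcal/d

Convert to metric: weight = 164 ÷ 2.2 = 74.5455 kg; height = 57 × 2.54 = 144.78 cm.
Harris-Benedict: BMR = 88.362 + 13.397(74.5455) + 4.799(144.78) − 5.677(25) = 1639.9217 kcal/day.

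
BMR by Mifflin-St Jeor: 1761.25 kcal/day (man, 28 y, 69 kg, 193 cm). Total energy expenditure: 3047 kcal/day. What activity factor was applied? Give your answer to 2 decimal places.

1.73

Activity factor = TEE ÷ BMR = 3047 ÷ 1761.25 = 1.73.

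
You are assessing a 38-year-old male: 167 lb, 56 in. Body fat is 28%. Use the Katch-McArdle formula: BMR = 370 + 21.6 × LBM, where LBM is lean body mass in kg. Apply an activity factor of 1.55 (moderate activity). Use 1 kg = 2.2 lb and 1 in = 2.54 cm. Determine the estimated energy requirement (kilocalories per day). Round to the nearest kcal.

Convert to metric: weight = 167 ÷ 2.2 = 75.9091 kg; height = 56 × 2.54 = 142.24 cm.
LBM = 75.9091 × (1 − 0.28) = 54.6545 kg. Katch-McArdle: BMR = 370 + 21.6 × 54.6545 = 1550.5382 kcal/day.
TEE = BMR × activity factor = 1550.5382 × 1.55 = 2403.3342 kcal/day.

2403 kilocalories per day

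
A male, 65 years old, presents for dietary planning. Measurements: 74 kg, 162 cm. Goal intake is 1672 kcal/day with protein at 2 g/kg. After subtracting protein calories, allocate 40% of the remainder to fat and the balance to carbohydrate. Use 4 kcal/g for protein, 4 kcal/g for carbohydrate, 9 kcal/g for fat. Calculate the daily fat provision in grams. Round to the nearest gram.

48 g/day

Protein = 2 × 74 = 148 g → 148 × 4 = 592 kcal.
Non-protein calories = 1672 − 592 = 1080 kcal.
Fat: 40% × 1080 = 432 kcal; carbohydrate: 648 kcal.
Fat: 432 kcal ÷ 9 kcal/g = 48 g.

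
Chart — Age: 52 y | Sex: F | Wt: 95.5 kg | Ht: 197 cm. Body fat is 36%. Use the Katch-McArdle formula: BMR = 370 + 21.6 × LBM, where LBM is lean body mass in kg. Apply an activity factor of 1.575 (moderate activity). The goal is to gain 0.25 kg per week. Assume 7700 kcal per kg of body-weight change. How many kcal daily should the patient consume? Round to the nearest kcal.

LBM = 95.5 × (1 − 0.36) = 61.12 kg. Katch-McArdle: BMR = 370 + 21.6 × 61.12 = 1690.192 kcal/day.
TEE = 1690.192 × 1.575 = 2662.0524 kcal/day.
Required daily surplus = 0.25 × 7700 ÷ 7 = 275 kcal/day.
Target intake = 2662.0524 + 275 = 2937.0524 kcal/day.

2937 kcal daily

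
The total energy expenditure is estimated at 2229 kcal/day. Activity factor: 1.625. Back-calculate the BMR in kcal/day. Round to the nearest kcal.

BMR = TEE ÷ activity factor = 2229 ÷ 1.625 = 1371.6923 kcal/day.

1372 kcal/day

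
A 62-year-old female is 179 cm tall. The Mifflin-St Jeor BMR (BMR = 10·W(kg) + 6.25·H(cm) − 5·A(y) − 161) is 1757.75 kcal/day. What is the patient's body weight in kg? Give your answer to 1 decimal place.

1757.75 = 10·W + 6.25(179) − 5(62) − 161
10·W = 1757.75 − 647.75 = 1110, so W = 111 kg.

111.0 kg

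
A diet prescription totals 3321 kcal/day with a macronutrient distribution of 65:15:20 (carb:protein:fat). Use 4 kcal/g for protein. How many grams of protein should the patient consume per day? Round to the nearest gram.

125 g/day

Protein energy = 15% × 3321 = 498.15 kcal.
At 4 kcal/g: 498.15 ÷ 4 = 124.5375 g.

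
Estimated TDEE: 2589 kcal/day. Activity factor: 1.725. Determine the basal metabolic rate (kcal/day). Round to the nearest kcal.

1501 kcal/day

BMR = TEE ÷ activity factor = 2589 ÷ 1.725 = 1500.8696 kcal/day.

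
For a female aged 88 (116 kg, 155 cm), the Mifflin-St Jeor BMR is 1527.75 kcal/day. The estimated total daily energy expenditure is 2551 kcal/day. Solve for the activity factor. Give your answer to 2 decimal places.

Activity factor = TEE ÷ BMR = 2551 ÷ 1527.75 = 1.67.

1.67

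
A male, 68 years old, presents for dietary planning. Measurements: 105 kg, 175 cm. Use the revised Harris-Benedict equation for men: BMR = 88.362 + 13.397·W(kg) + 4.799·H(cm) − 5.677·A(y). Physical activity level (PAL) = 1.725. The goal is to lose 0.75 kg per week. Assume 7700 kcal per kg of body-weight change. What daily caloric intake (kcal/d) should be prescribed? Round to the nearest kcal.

2537 kcal/d

Harris-Benedict: BMR = 88.362 + 13.397(105) + 4.799(175) − 5.677(68) = 1948.836 kcal/day.
TEE = 1948.836 × 1.725 = 3361.7421 kcal/day.
Required daily deficit = 0.75 × 7700 ÷ 7 = 825 kcal/day.
Target intake = 3361.7421 − 825 = 2536.7421 kcal/day.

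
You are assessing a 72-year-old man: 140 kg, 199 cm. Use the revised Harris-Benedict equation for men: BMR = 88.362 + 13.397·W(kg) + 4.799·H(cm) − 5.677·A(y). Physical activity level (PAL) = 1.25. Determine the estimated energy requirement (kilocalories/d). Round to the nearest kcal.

3138 kilocalories/d

Harris-Benedict: BMR = 88.362 + 13.397(140) + 4.799(199) − 5.677(72) = 2510.199 kcal/day.
TEE = BMR × activity factor = 2510.199 × 1.25 = 3137.7488 kcal/day.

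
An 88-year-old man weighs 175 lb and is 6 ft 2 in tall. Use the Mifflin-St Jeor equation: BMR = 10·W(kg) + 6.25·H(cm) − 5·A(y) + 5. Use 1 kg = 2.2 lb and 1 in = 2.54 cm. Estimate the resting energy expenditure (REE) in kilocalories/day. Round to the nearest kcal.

1535 kilocalories/day

Convert to metric: weight = 175 ÷ 2.2 = 79.5455 kg; height = (6×12 + 2) × 2.54 = 74 × 2.54 = 187.96 cm.
Mifflin-St Jeor (male): BMR = 10(79.5455) + 6.25(187.96) − 5(88) + 5 = 795.4545 + 1174.75 − 440 + 5 = 1535.2045 kcal/day.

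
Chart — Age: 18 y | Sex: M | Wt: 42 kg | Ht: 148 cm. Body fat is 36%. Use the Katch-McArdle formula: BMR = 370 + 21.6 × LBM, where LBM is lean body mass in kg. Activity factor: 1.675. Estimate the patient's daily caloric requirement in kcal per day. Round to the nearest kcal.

LBM = 42 × (1 − 0.36) = 26.88 kg. Katch-McArdle: BMR = 370 + 21.6 × 26.88 = 950.608 kcal/day.
TEE = BMR × activity factor = 950.608 × 1.675 = 1592.2684 kcal/day.

1592 kcal per day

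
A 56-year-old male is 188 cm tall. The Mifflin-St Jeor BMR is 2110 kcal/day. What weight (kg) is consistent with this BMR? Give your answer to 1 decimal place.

121.0 kg

2110 = 10·W + 6.25(188) − 5(56) + 5
10·W = 2110 − 900 = 1210, so W = 121 kg.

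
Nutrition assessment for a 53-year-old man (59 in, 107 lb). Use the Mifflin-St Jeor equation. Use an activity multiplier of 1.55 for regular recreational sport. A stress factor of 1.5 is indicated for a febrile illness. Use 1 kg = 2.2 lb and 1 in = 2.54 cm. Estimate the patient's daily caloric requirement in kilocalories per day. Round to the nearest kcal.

2704 kilocalories per day

Convert to metric: weight = 107 ÷ 2.2 = 48.6364 kg; height = 59 × 2.54 = 149.86 cm.
Mifflin-St Jeor (male): BMR = 10(48.6364) + 6.25(149.86) − 5(53) + 5 = 486.3636 + 936.625 − 265 + 5 = 1162.9886 kcal/day.
TEE = BMR × activity factor = 1162.9886 × 1.55 = 1802.6324 kcal/day.
Apply stress factor: 1802.6324 × 1.5 = 2703.9486 kcal/day.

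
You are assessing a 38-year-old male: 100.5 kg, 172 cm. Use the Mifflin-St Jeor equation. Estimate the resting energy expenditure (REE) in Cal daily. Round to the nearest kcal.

1895 Cal daily

Mifflin-St Jeor (male): BMR = 10(100.5) + 6.25(172) − 5(38) + 5 = 1005 + 1075 − 190 + 5 = 1895 kcal/day.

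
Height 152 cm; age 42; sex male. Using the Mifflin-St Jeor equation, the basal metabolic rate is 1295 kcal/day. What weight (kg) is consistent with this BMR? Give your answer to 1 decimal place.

1295 = 10·W + 6.25(152) − 5(42) + 5
10·W = 1295 − 745 = 550, so W = 55 kg.

55.0 kg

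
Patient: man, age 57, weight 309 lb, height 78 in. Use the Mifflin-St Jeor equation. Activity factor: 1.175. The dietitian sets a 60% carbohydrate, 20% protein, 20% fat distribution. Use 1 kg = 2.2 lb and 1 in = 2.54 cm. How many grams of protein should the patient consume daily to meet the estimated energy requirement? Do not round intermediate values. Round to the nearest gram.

139 g/day

Convert to metric: weight = 309 ÷ 2.2 = 140.4545 kg; height = 78 × 2.54 = 198.12 cm.
Mifflin-St Jeor (male): BMR = 10(140.4545) + 6.25(198.12) − 5(57) + 5 = 1404.5455 + 1238.25 − 285 + 5 = 2362.7955 kcal/day.
TEE = 2362.7955 × 1.175 = 2776.2847 kcal/day.
Protein energy = 20% × 2776.2847 = 555.2569 kcal.
Protein = 555.2569 ÷ 4 kcal/g = 138.8142 g.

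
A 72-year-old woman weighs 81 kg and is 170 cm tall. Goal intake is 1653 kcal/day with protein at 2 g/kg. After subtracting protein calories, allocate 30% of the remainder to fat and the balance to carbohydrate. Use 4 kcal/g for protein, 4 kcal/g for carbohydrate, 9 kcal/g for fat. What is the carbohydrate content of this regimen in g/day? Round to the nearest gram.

176 g/day

Protein = 2 × 81 = 162 g → 162 × 4 = 648 kcal.
Non-protein calories = 1653 − 648 = 1005 kcal.
Fat: 30% × 1005 = 301.5 kcal; carbohydrate: 703.5 kcal.
Carbohydrate: 703.5 kcal ÷ 4 kcal/g = 175.875 g.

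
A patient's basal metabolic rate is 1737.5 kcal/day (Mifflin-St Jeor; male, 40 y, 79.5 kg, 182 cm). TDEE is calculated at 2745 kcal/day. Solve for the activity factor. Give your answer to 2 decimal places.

Activity factor = TEE ÷ BMR = 2745 ÷ 1737.5 = 1.58.

1.58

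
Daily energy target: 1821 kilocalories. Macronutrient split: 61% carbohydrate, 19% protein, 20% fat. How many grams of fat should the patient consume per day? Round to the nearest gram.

Fat energy = 20% × 1821 = 364.2 kcal.
At 9 kcal/g: 364.2 ÷ 9 = 40.4667 g.

40 g/day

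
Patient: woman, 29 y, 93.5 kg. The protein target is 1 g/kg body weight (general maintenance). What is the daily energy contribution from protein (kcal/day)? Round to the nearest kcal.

Protein = 1 g/kg × 93.5 kg = 93.5 g/day.
Protein energy = 93.5 g × 4 kcal/g = 374 kcal/day.

374 kcal/day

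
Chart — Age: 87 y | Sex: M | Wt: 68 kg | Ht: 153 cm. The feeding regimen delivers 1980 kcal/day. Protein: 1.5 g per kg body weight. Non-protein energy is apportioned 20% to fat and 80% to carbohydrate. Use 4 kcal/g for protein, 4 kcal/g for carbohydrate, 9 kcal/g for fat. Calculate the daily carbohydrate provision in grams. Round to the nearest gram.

314 g/day

Protein = 1.5 × 68 = 102 g → 102 × 4 = 408 kcal.
Non-protein calories = 1980 − 408 = 1572 kcal.
Fat: 20% × 1572 = 314.4 kcal; carbohydrate: 1257.6 kcal.
Carbohydrate: 1257.6 kcal ÷ 4 kcal/g = 314.4 g.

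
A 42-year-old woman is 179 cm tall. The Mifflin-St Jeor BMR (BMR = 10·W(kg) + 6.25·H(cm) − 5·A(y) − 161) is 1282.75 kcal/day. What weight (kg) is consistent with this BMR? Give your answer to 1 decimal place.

53.5 kg

1282.75 = 10·W + 6.25(179) − 5(42) − 161
10·W = 1282.75 − 747.75 = 535, so W = 53.5 kg.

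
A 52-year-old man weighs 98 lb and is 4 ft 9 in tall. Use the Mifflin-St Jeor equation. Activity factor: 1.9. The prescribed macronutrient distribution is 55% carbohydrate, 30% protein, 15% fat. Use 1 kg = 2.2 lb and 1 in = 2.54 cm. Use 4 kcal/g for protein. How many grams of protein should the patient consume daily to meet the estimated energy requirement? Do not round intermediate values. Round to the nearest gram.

156 g/day

Convert to metric: weight = 98 ÷ 2.2 = 44.5455 kg; height = (4×12 + 9) × 2.54 = 57 × 2.54 = 144.78 cm.
Mifflin-St Jeor (male): BMR = 10(44.5455) + 6.25(144.78) − 5(52) + 5 = 445.4545 + 904.875 − 260 + 5 = 1095.3295 kcal/day.
TEE = 1095.3295 × 1.9 = 2081.1261 kcal/day.
Protein energy = 30% × 2081.1261 = 624.3378 kcal.
Protein = 624.3378 ÷ 4 kcal/g = 156.0845 g.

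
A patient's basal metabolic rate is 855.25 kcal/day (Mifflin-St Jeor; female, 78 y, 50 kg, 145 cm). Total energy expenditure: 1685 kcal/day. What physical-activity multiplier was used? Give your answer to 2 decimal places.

Activity factor = TEE ÷ BMR = 1685 ÷ 855.25 = 1.97.

1.97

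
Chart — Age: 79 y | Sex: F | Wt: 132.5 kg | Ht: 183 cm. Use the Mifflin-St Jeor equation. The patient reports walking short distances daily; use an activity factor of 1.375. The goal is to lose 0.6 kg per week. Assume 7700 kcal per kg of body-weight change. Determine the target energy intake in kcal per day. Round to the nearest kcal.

1970 kcal per day

Mifflin-St Jeor (female): BMR = 10(132.5) + 6.25(183) − 5(79) − 161 = 1325 + 1143.75 − 395 − 161 = 1912.75 kcal/day.
TEE = 1912.75 × 1.375 = 2630.0313 kcal/day.
Required daily deficit = 0.6 × 7700 ÷ 7 = 660 kcal/day.
Target intake = 2630.0313 − 660 = 1970.0313 kcal/day.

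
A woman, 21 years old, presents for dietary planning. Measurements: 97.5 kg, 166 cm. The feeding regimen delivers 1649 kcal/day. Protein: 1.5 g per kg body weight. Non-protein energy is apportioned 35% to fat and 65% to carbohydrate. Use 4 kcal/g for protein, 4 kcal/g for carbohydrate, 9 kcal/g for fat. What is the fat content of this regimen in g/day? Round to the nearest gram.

41 g/day

Protein = 1.5 × 97.5 = 146.25 g → 146.25 × 4 = 585 kcal.
Non-protein calories = 1649 − 585 = 1064 kcal.
Fat: 35% × 1064 = 372.4 kcal; carbohydrate: 691.6 kcal.
Fat: 372.4 kcal ÷ 9 kcal/g = 41.3778 g.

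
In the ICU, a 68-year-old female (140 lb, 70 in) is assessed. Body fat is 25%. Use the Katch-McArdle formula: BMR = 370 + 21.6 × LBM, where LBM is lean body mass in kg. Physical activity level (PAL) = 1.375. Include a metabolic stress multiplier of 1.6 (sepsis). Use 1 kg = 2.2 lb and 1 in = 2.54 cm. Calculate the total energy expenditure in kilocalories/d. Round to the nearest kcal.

3082 kilocalories/d

Convert to metric: weight = 140 ÷ 2.2 = 63.6364 kg; height = 70 × 2.54 = 177.8 cm.
LBM = 63.6364 × (1 − 0.25) = 47.7273 kg. Katch-McArdle: BMR = 370 + 21.6 × 47.7273 = 1400.9091 kcal/day.
TEE = BMR × activity factor = 1400.9091 × 1.375 = 1926.25 kcal/day.
Apply stress factor: 1926.25 × 1.6 = 3082 kcal/day.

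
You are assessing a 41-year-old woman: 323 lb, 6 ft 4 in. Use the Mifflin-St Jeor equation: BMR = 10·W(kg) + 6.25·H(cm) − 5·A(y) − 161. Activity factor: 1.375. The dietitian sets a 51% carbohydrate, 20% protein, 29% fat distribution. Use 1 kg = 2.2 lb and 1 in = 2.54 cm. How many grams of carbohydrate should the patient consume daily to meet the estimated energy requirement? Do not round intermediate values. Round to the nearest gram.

Convert to metric: weight = 323 ÷ 2.2 = 146.8182 kg; height = (6×12 + 4) × 2.54 = 76 × 2.54 = 193.04 cm.
Mifflin-St Jeor (female): BMR = 10(146.8182) + 6.25(193.04) − 5(41) − 161 = 1468.1818 + 1206.5 − 205 − 161 = 2308.6818 kcal/day.
TEE = 2308.6818 × 1.375 = 3174.4375 kcal/day.
Carbohydrate energy = 51% × 3174.4375 = 1618.9631 kcal.
Carbohydrate = 1618.9631 ÷ 4 kcal/g = 404.7408 g.

405 g/day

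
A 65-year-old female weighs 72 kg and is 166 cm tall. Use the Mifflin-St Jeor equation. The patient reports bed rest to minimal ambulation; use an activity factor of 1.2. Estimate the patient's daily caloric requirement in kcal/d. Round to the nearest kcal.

1526 kcal/d

Mifflin-St Jeor (female): BMR = 10(72) + 6.25(166) − 5(65) − 161 = 720 + 1037.5 − 325 − 161 = 1271.5 kcal/day.
TEE = BMR × activity factor = 1271.5 × 1.2 = 1525.8 kcal/day.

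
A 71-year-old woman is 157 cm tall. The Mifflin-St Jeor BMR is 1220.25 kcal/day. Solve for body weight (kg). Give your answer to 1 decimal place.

1220.25 = 10·W + 6.25(157) − 5(71) − 161
10·W = 1220.25 − 465.25 = 755, so W = 75.5 kg.

75.5 kg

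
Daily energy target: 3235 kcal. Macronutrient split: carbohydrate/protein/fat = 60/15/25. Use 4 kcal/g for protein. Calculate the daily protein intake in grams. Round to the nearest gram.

Protein energy = 15% × 3235 = 485.25 kcal.
At 4 kcal/g: 485.25 ÷ 4 = 121.3125 g.

121 g/day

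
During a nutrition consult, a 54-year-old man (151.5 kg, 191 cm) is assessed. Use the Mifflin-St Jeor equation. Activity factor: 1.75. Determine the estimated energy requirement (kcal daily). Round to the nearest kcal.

4277 kcal daily

Mifflin-St Jeor (male): BMR = 10(151.5) + 6.25(191) − 5(54) + 5 = 1515 + 1193.75 − 270 + 5 = 2443.75 kcal/day.
TEE = BMR × activity factor = 2443.75 × 1.75 = 4276.5625 kcal/day.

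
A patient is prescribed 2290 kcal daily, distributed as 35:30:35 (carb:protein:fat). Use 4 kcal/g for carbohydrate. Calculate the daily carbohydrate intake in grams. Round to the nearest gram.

200 g/day

Carbohydrate energy = 35% × 2290 = 801.5 kcal.
At 4 kcal/g: 801.5 ÷ 4 = 200.375 g.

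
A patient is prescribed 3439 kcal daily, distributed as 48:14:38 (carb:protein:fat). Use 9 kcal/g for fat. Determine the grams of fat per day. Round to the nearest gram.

Fat energy = 38% × 3439 = 1306.82 kcal.
At 9 kcal/g: 1306.82 ÷ 9 = 145.2022 g.

145 g/day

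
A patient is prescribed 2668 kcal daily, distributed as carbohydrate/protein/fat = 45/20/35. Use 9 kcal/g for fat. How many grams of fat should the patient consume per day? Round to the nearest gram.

Fat energy = 35% × 2668 = 933.8 kcal.
At 9 kcal/g: 933.8 ÷ 9 = 103.7556 g.

104 g/day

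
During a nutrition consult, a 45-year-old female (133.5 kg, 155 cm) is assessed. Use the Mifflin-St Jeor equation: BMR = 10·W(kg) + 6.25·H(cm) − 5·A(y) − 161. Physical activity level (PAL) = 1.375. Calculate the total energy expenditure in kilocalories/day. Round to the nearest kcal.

2637 kilocalories/day

Mifflin-St Jeor (female): BMR = 10(133.5) + 6.25(155) − 5(45) − 161 = 1335 + 968.75 − 225 − 161 = 1917.75 kcal/day.
TEE = BMR × activity factor = 1917.75 × 1.375 = 2636.9063 kcal/day.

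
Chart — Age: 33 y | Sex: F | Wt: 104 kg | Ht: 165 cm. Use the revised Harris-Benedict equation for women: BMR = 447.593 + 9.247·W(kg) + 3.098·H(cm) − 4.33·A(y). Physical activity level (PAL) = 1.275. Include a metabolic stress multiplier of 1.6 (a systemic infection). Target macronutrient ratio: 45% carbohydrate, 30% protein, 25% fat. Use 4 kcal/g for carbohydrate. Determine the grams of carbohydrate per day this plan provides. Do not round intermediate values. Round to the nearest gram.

Harris-Benedict: BMR = 447.593 + 9.247(104) + 3.098(165) − 4.33(33) = 1777.561 kcal/day.
TEE = 1777.561 × 1.275 = 2266.3903 kcal/day.
With stress factor 1.6: 2266.3903 × 1.6 = 3626.2244 kcal/day.
Carbohydrate energy = 45% × 3626.2244 = 1631.801 kcal.
Carbohydrate = 1631.801 ÷ 4 kcal/g = 407.9502 g.

408 g/day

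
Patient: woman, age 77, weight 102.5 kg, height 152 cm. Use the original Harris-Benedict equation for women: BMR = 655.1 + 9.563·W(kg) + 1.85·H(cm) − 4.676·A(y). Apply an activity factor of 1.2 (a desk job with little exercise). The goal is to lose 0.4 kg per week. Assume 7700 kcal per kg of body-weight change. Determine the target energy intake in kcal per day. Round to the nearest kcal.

Harris-Benedict: BMR = 655.1 + 9.563(102.5) + 1.85(152) − 4.676(77) = 1556.4555 kcal/day.
TEE = 1556.4555 × 1.2 = 1867.7466 kcal/day.
Required daily deficit = 0.4 × 7700 ÷ 7 = 440 kcal/day.
Target intake = 1867.7466 − 440 = 1427.7466 kcal/day.

1428 kcal per day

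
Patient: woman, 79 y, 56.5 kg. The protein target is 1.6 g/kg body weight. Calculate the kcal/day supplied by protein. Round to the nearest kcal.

362 kcal/day

Protein = 1.6 g/kg × 56.5 kg = 90.4 g/day.
Protein energy = 90.4 g × 4 kcal/g = 361.6 kcal/day.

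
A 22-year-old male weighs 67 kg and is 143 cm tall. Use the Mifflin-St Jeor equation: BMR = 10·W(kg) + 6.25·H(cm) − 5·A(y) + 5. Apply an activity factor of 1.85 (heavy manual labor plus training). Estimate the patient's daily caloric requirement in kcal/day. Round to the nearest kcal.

Mifflin-St Jeor (male): BMR = 10(67) + 6.25(143) − 5(22) + 5 = 670 + 893.75 − 110 + 5 = 1458.75 kcal/day.
TEE = BMR × activity factor = 1458.75 × 1.85 = 2698.6875 kcal/day.

2699 kcal/day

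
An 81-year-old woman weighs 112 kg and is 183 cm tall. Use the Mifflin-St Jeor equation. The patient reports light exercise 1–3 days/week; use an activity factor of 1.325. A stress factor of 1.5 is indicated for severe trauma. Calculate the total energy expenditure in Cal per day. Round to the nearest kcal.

3374 Cal per day

Mifflin-St Jeor (female): BMR = 10(112) + 6.25(183) − 5(81) − 161 = 1120 + 1143.75 − 405 − 161 = 1697.75 kcal/day.
TEE = BMR × activity factor = 1697.75 × 1.325 = 2249.5188 kcal/day.
Apply stress factor: 2249.5188 × 1.5 = 3374.2781 kcal/day.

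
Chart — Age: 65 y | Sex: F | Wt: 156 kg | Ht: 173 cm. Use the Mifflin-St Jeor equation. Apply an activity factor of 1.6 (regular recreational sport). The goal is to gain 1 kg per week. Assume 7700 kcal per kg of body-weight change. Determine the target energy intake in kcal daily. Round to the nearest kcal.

Mifflin-St Jeor (female): BMR = 10(156) + 6.25(173) − 5(65) − 161 = 1560 + 1081.25 − 325 − 161 = 2155.25 kcal/day.
TEE = 2155.25 × 1.6 = 3448.4 kcal/day.
Required daily surplus = 1 × 7700 ÷ 7 = 1100 kcal/day.
Target intake = 3448.4 + 1100 = 4548.4 kcal/day.

4548 kcal daily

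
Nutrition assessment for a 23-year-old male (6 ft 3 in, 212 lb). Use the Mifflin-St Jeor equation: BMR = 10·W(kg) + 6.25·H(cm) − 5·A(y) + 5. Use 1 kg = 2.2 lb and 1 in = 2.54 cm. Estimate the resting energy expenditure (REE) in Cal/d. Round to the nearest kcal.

Convert to metric: weight = 212 ÷ 2.2 = 96.3636 kg; height = (6×12 + 3) × 2.54 = 75 × 2.54 = 190.5 cm.
Mifflin-St Jeor (male): BMR = 10(96.3636) + 6.25(190.5) − 5(23) + 5 = 963.6364 + 1190.625 − 115 + 5 = 2044.2614 kcal/day.

2044 Cal/d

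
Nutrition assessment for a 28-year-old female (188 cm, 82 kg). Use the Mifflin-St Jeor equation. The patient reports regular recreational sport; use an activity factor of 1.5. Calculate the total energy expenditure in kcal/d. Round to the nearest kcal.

Mifflin-St Jeor (female): BMR = 10(82) + 6.25(188) − 5(28) − 161 = 820 + 1175 − 140 − 161 = 1694 kcal/day.
TEE = BMR × activity factor = 1694 × 1.5 = 2541 kcal/day.

2541 kcal/d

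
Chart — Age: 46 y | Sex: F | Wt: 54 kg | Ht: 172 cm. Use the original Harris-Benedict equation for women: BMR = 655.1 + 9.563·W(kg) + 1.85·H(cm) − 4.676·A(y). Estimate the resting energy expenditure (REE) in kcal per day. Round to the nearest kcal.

1275 kcal per day

Harris-Benedict: BMR = 655.1 + 9.563(54) + 1.85(172) − 4.676(46) = 1274.606 kcal/day.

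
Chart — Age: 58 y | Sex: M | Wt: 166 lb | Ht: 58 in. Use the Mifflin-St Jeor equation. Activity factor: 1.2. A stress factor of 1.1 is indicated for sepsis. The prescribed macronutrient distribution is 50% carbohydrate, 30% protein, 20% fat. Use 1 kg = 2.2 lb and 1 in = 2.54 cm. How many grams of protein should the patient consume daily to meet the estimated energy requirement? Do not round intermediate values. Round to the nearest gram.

Convert to metric: weight = 166 ÷ 2.2 = 75.4545 kg; height = 58 × 2.54 = 147.32 cm.
Mifflin-St Jeor (male): BMR = 10(75.4545) + 6.25(147.32) − 5(58) + 5 = 754.5455 + 920.75 − 290 + 5 = 1390.2955 kcal/day.
TEE = 1390.2955 × 1.2 = 1668.3545 kcal/day.
With stress factor 1.1: 1668.3545 × 1.1 = 1835.19 kcal/day.
Protein energy = 30% × 1835.19 = 550.557 kcal.
Protein = 550.557 ÷ 4 kcal/g = 137.6393 g.

138 g/day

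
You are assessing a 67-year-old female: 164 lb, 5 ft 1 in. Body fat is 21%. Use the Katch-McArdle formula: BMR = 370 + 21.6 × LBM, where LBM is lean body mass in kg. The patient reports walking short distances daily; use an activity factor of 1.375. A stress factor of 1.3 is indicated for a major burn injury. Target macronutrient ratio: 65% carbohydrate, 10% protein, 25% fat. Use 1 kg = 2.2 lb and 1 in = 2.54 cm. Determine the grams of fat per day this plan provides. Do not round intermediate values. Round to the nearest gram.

82 g/day

Convert to metric: weight = 164 ÷ 2.2 = 74.5455 kg; height = (5×12 + 1) × 2.54 = 61 × 2.54 = 154.94 cm.
LBM = 74.5455 × (1 − 0.21) = 58.8909 kg. Katch-McArdle: BMR = 370 + 21.6 × 58.8909 = 1642.0436 kcal/day.
TEE = 1642.0436 × 1.375 = 2257.81 kcal/day.
With stress factor 1.3: 2257.81 × 1.3 = 2935.153 kcal/day.
Fat energy = 25% × 2935.153 = 733.7883 kcal.
Fat = 733.7883 ÷ 9 kcal/g = 81.532 g.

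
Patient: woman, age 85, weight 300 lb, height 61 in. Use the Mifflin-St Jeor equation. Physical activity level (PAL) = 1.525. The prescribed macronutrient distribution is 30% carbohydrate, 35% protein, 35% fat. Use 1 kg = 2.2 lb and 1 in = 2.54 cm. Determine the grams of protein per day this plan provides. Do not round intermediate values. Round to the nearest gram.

Convert to metric: weight = 300 ÷ 2.2 = 136.3636 kg; height = 61 × 2.54 = 154.94 cm.
Mifflin-St Jeor (female): BMR = 10(136.3636) + 6.25(154.94) − 5(85) − 161 = 1363.6364 + 968.375 − 425 − 161 = 1746.0114 kcal/day.
TEE = 1746.0114 × 1.525 = 2662.6673 kcal/day.
Protein energy = 35% × 2662.6673 = 931.9336 kcal.
Protein = 931.9336 ÷ 4 kcal/g = 232.9834 g.

233 g/day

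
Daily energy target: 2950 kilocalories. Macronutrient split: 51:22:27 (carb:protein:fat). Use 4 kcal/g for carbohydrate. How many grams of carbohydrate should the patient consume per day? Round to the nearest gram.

Carbohydrate energy = 51% × 2950 = 1504.5 kcal.
At 4 kcal/g: 1504.5 ÷ 4 = 376.125 g.

376 g/day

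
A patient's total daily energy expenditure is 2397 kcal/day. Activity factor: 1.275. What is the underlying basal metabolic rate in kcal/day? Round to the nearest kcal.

BMR = TEE ÷ activity factor = 2397 ÷ 1.275 = 1880 kcal/day.

1880 kcal/day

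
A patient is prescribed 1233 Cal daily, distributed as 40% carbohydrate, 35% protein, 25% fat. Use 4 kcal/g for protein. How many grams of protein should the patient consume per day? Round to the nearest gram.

Protein energy = 35% × 1233 = 431.55 kcal.
At 4 kcal/g: 431.55 ÷ 4 = 107.8875 g.

108 g/day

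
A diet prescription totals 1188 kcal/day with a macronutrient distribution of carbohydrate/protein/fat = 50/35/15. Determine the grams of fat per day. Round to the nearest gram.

20 g/day

Fat energy = 15% × 1188 = 178.2 kcal.
At 9 kcal/g: 178.2 ÷ 9 = 19.8 g.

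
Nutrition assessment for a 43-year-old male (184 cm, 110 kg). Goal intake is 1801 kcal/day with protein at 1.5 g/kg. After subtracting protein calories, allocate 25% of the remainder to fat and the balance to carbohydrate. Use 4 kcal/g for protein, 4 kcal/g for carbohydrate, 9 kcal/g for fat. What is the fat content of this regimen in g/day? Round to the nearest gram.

Protein = 1.5 × 110 = 165 g → 165 × 4 = 660 kcal.
Non-protein calories = 1801 − 660 = 1141 kcal.
Fat: 25% × 1141 = 285.25 kcal; carbohydrate: 855.75 kcal.
Fat: 285.25 kcal ÷ 9 kcal/g = 31.6944 g.

32 g/day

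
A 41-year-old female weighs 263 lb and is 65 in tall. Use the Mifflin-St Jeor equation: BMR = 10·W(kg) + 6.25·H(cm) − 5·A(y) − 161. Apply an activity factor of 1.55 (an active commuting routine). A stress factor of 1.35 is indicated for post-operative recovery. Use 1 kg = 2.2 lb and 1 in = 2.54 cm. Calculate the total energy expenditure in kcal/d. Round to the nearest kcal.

Convert to metric: weight = 263 ÷ 2.2 = 119.5455 kg; height = 65 × 2.54 = 165.1 cm.
Mifflin-St Jeor (female): BMR = 10(119.5455) + 6.25(165.1) − 5(41) − 161 = 1195.4545 + 1031.875 − 205 − 161 = 1861.3295 kcal/day.
TEE = BMR × activity factor = 1861.3295 × 1.55 = 2885.0608 kcal/day.
Apply stress factor: 2885.0608 × 1.35 = 3894.8321 kcal/day.

3895 kcal/d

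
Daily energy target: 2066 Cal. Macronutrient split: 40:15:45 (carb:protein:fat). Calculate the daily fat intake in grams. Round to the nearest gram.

103 g/day

Fat energy = 45% × 2066 = 929.7 kcal.
At 9 kcal/g: 929.7 ÷ 9 = 103.3 g.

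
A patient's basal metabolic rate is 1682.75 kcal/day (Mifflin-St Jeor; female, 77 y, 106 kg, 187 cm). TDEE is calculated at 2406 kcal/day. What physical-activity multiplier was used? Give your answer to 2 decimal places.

Activity factor = TEE ÷ BMR = 2406 ÷ 1682.75 = 1.43.

1.43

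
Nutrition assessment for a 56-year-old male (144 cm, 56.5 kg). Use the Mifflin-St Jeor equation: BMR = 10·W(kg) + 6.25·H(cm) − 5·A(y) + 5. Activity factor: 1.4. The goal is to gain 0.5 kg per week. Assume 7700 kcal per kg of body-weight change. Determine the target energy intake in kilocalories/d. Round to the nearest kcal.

Mifflin-St Jeor (male): BMR = 10(56.5) + 6.25(144) − 5(56) + 5 = 565 + 900 − 280 + 5 = 1190 kcal/day.
TEE = 1190 × 1.4 = 1666 kcal/day.
Required daily surplus = 0.5 × 7700 ÷ 7 = 550 kcal/day.
Target intake = 1666 + 550 = 2216 kcal/day.

2216 kilocalories/d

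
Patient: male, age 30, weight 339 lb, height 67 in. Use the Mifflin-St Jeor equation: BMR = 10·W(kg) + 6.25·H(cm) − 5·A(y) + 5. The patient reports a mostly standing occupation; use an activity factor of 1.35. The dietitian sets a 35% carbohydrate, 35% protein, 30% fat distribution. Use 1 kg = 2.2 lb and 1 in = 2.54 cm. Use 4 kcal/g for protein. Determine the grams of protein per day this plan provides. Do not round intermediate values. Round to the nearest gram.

291 g/day

Convert to metric: weight = 339 ÷ 2.2 = 154.0909 kg; height = 67 × 2.54 = 170.18 cm.
Mifflin-St Jeor (male): BMR = 10(154.0909) + 6.25(170.18) − 5(30) + 5 = 1540.9091 + 1063.625 − 150 + 5 = 2459.5341 kcal/day.
TEE = 2459.5341 × 1.35 = 3320.371 kcal/day.
Protein energy = 35% × 3320.371 = 1162.1299 kcal.
Protein = 1162.1299 ÷ 4 kcal/g = 290.5325 g.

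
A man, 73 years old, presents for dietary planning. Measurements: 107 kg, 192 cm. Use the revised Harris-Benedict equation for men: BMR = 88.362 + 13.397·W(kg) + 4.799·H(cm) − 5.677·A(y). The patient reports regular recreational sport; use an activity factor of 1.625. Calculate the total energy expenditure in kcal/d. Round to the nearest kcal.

3297 kcal/d

Harris-Benedict: BMR = 88.362 + 13.397(107) + 4.799(192) − 5.677(73) = 2028.828 kcal/day.
TEE = BMR × activity factor = 2028.828 × 1.625 = 3296.8455 kcal/day.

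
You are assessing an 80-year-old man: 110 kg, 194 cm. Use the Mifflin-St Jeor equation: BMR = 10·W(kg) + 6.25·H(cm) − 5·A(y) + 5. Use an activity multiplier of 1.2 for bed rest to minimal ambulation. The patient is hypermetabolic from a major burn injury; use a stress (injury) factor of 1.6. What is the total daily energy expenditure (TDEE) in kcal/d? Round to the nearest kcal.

Mifflin-St Jeor (male): BMR = 10(110) + 6.25(194) − 5(80) + 5 = 1100 + 1212.5 − 400 + 5 = 1917.5 kcal/day.
TEE = BMR × activity factor = 1917.5 × 1.2 = 2301 kcal/day.
Apply stress factor: 2301 × 1.6 = 3681.6 kcal/day.

3682 kcal/d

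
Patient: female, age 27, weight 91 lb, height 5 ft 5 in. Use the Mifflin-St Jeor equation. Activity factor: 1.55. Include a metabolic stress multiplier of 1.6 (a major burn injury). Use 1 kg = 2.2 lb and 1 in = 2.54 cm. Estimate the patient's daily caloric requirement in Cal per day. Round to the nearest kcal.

Convert to metric: weight = 91 ÷ 2.2 = 41.3636 kg; height = (5×12 + 5) × 2.54 = 65 × 2.54 = 165.1 cm.
Mifflin-St Jeor (female): BMR = 10(41.3636) + 6.25(165.1) − 5(27) − 161 = 413.6364 + 1031.875 − 135 − 161 = 1149.5114 kcal/day.
TEE = BMR × activity factor = 1149.5114 × 1.55 = 1781.7426 kcal/day.
Apply stress factor: 1781.7426 × 1.6 = 2850.7882 kcal/day.

2851 Cal per day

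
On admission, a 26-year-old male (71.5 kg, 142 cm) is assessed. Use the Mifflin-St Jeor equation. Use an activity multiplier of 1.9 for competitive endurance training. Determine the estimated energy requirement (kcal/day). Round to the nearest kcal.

Mifflin-St Jeor (male): BMR = 10(71.5) + 6.25(142) − 5(26) + 5 = 715 + 887.5 − 130 + 5 = 1477.5 kcal/day.
TEE = BMR × activity factor = 1477.5 × 1.9 = 2807.25 kcal/day.

2807 kcal/day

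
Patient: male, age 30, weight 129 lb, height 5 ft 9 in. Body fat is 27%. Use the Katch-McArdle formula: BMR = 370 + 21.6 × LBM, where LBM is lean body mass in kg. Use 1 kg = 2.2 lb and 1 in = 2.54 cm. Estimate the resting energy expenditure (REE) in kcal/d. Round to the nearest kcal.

Convert to metric: weight = 129 ÷ 2.2 = 58.6364 kg; height = (5×12 + 9) × 2.54 = 69 × 2.54 = 175.26 cm.
LBM = 58.6364 × (1 − 0.27) = 42.8045 kg. Katch-McArdle: BMR = 370 + 21.6 × 42.8045 = 1294.5782 kcal/day.

1295 kcal/d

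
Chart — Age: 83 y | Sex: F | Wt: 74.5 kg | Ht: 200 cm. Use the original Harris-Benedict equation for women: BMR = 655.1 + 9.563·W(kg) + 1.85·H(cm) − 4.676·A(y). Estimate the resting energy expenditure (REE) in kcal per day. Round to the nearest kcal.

Harris-Benedict: BMR = 655.1 + 9.563(74.5) + 1.85(200) − 4.676(83) = 1349.4355 kcal/day.

1349 kcal per day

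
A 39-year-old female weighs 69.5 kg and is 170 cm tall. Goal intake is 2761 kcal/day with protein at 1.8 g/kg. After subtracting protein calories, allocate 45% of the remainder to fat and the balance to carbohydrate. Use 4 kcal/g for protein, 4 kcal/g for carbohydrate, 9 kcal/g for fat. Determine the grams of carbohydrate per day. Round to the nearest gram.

311 g/day

Protein = 1.8 × 69.5 = 125.1 g → 125.1 × 4 = 500.4 kcal.
Non-protein calories = 2761 − 500.4 = 2260.6 kcal.
Fat: 45% × 2260.6 = 1017.27 kcal; carbohydrate: 1243.33 kcal.
Carbohydrate: 1243.33 kcal ÷ 4 kcal/g = 310.8325 g.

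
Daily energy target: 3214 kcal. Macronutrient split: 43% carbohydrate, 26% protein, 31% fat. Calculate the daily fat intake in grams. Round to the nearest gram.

111 g/day

Fat energy = 31% × 3214 = 996.34 kcal.
At 9 kcal/g: 996.34 ÷ 9 = 110.7044 g.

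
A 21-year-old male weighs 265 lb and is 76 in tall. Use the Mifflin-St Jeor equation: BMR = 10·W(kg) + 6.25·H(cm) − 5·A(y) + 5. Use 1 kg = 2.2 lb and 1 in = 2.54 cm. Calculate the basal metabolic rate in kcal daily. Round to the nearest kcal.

Convert to metric: weight = 265 ÷ 2.2 = 120.4545 kg; height = 76 × 2.54 = 193.04 cm.
Mifflin-St Jeor (male): BMR = 10(120.4545) + 6.25(193.04) − 5(21) + 5 = 1204.5455 + 1206.5 − 105 + 5 = 2311.0455 kcal/day.

2311 kcal daily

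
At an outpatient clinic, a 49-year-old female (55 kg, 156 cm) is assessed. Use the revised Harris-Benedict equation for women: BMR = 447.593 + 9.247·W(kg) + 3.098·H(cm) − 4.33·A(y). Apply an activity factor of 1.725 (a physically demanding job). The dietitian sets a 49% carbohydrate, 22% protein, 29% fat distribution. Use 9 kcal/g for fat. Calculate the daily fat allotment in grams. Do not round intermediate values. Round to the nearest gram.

Harris-Benedict: BMR = 447.593 + 9.247(55) + 3.098(156) − 4.33(49) = 1227.296 kcal/day.
TEE = 1227.296 × 1.725 = 2117.0856 kcal/day.
Fat energy = 29% × 2117.0856 = 613.9548 kcal.
Fat = 613.9548 ÷ 9 kcal/g = 68.2172 g.

68 g/day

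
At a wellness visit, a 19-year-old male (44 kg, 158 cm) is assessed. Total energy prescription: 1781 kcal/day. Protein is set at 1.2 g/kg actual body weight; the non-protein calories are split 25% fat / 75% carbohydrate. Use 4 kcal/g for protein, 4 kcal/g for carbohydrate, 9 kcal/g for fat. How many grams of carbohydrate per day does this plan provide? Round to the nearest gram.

Protein = 1.2 × 44 = 52.8 g → 52.8 × 4 = 211.2 kcal.
Non-protein calories = 1781 − 211.2 = 1569.8 kcal.
Fat: 25% × 1569.8 = 392.45 kcal; carbohydrate: 1177.35 kcal.
Carbohydrate: 1177.35 kcal ÷ 4 kcal/g = 294.3375 g.

294 g/day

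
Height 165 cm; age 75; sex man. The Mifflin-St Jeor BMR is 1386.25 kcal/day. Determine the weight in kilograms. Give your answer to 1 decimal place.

1386.25 = 10·W + 6.25(165) − 5(75) + 5
10·W = 1386.25 − 661.25 = 725, so W = 72.5 kg.

72.5 kg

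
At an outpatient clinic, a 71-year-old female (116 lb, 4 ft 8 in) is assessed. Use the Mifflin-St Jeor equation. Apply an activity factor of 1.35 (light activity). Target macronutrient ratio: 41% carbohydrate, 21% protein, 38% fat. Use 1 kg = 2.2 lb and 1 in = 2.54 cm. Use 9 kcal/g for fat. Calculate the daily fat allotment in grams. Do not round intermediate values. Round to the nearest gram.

Convert to metric: weight = 116 ÷ 2.2 = 52.7273 kg; height = (4×12 + 8) × 2.54 = 56 × 2.54 = 142.24 cm.
Mifflin-St Jeor (female): BMR = 10(52.7273) + 6.25(142.24) − 5(71) − 161 = 527.2727 + 889 − 355 − 161 = 900.2727 kcal/day.
TEE = 900.2727 × 1.35 = 1215.3682 kcal/day.
Fat energy = 38% × 1215.3682 = 461.8399 kcal.
Fat = 461.8399 ÷ 9 kcal/g = 51.3155 g.

51 g/day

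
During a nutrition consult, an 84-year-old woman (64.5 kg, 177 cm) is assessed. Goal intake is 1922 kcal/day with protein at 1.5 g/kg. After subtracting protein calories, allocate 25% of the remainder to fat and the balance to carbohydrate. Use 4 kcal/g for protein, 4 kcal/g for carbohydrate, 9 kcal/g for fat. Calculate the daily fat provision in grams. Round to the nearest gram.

Protein = 1.5 × 64.5 = 96.75 g → 96.75 × 4 = 387 kcal.
Non-protein calories = 1922 − 387 = 1535 kcal.
Fat: 25% × 1535 = 383.75 kcal; carbohydrate: 1151.25 kcal.
Fat: 383.75 kcal ÷ 9 kcal/g = 42.6389 g.

43 g/day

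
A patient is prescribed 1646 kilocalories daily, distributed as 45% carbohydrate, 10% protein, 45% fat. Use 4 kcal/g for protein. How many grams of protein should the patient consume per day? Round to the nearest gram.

Protein energy = 10% × 1646 = 164.6 kcal.
At 4 kcal/g: 164.6 ÷ 4 = 41.15 g.

41 g/day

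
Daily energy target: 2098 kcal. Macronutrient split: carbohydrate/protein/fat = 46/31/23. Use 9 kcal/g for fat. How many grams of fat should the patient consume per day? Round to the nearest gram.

Fat energy = 23% × 2098 = 482.54 kcal.
At 9 kcal/g: 482.54 ÷ 9 = 53.6156 g.

54 g/day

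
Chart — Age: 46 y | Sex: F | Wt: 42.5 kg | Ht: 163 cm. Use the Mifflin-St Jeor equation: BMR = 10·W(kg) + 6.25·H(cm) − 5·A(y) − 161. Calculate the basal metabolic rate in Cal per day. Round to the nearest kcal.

1053 Cal per day

Mifflin-St Jeor (female): BMR = 10(42.5) + 6.25(163) − 5(46) − 161 = 425 + 1018.75 − 230 − 161 = 1052.75 kcal/day.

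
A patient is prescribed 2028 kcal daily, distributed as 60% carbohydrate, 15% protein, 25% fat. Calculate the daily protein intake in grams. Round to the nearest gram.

76 g/day

Protein energy = 15% × 2028 = 304.2 kcal.
At 4 kcal/g: 304.2 ÷ 4 = 76.05 g.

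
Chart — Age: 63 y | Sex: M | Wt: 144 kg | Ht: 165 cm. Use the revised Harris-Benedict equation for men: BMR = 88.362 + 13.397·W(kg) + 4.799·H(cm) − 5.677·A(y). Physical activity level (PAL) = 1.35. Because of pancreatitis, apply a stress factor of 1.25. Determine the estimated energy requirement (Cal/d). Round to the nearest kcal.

Harris-Benedict: BMR = 88.362 + 13.397(144) + 4.799(165) − 5.677(63) = 2451.714 kcal/day.
TEE = BMR × activity factor = 2451.714 × 1.35 = 3309.8139 kcal/day.
Apply stress factor: 3309.8139 × 1.25 = 4137.2674 kcal/day.

4137 Cal/d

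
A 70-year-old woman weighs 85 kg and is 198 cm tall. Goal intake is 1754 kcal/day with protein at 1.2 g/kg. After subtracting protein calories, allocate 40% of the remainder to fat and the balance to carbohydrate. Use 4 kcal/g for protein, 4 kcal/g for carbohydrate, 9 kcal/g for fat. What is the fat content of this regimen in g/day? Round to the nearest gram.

Protein = 1.2 × 85 = 102 g → 102 × 4 = 408 kcal.
Non-protein calories = 1754 − 408 = 1346 kcal.
Fat: 40% × 1346 = 538.4 kcal; carbohydrate: 807.6 kcal.
Fat: 538.4 kcal ÷ 9 kcal/g = 59.8222 g.

60 g/day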